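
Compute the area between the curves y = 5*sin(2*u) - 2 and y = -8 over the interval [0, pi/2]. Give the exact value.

5 + 3*pi

On [0, pi/2], (5*sin(2*u) - 2) - (-8) = 5*sin(2*u) + 6 is ≥ 0 throughout, so the area is a single integral of |5*sin(2*u) + 6|.
∫[0,pi/2] (5*sin(2*u) + 6) du = 5 + 3*pi.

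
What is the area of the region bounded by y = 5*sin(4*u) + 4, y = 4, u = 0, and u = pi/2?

The difference (5*sin(4*u) + 4) - (4) = 5*sin(4*u) changes sign at u = pi/4 inside [0, pi/2], so split the integral there.
∫[0,pi/4] (5*sin(4*u)) du = 5/2.
∫[pi/4,pi/2] (5*sin(4*u)) du = -5/2; the area of that piece is 5/2.
Total area = 5/2 + 5/2 = 5.

5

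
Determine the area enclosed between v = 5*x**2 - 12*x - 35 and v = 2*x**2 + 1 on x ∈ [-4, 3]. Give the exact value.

The difference (5*x**2 - 12*x - 35) - (2*x**2 + 1) = 3*x**2 - 12*x - 36 changes sign at x = -2 inside [-4, 3], so split the integral there.
∫[-4,-2] (3*x**2 - 12*x - 36) dx = 56.
∫[-2,3] (3*x**2 - 12*x - 36) dx = -175; the area of that piece is 175.
Total area = 56 + 175 = 231.

231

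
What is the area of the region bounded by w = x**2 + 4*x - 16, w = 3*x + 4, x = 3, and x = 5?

9

The difference (x**2 + 4*x - 16) - (3*x + 4) = x**2 + x - 20 changes sign at x = 4 inside [3, 5], so split the integral there.
∫[3,4] (x**2 + x - 20) dx = -25/6; the area of that piece is 25/6.
∫[4,5] (x**2 + x - 20) dx = 29/6.
Total area = 25/6 + 29/6 = 9.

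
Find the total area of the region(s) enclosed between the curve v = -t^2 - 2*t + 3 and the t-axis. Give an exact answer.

32/3

The curve meets the t-axis where -t^2 - 2*t + 3 = 0, i.e. -(t - 1)*(t + 3) = 0, at t = -3, 1.
On [-3, 1] the curve lies above the axis; ∫[-3,1] (-t^2 - 2*t + 3) dt = 32/3, giving area 32/3.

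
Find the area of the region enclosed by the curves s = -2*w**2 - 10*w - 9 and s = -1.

Both boundary curves give s as a function of w, so integrate with respect to w. Setting them equal: -2*w**2 - 10*w - 8 = 0, i.e. -2*(w + 1)*(w + 4) = 0, so they meet at w = -4, -1.
For w in [-4, -1], s = -2*w**2 - 10*w - 9 is on the right; area = ∫[-4,-1] (-2*w**2 - 10*w - 8) dw = 9.

9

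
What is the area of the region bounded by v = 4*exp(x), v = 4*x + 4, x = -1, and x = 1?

-8 - 4*exp(-1) + 4*exp(1)

On [-1, 1], (4*exp(x)) - (4*x + 4) = -4*x + 4*exp(x) - 4 is ≥ 0 throughout, so the area is a single integral of |-4*x + 4*exp(x) - 4|.
∫[-1,1] (-4*x + 4*exp(x) - 4) dx = -8 - 4*exp(-1) + 4*exp(1).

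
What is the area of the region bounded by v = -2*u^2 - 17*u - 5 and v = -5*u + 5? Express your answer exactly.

64/3

Set the curves equal: -2*u^2 - 17*u - 5 = -5*u + 5, so -2*u^2 - 12*u - 10 = 0, which factors as -2*(u + 1)*(u + 5) = 0. The curves meet at u = -5, -1.
On [-5, -1], v = -2*u^2 - 17*u - 5 is on top; that piece has area ∫[-5,-1] (-2*u^2 - 12*u - 10) du = 64/3.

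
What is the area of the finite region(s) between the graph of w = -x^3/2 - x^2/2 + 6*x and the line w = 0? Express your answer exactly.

The curve meets the x-axis where -x^3/2 - x^2/2 + 6*x = 0, i.e. -x*(x - 3)*(x + 4)/2 = 0, at x = -4, 0, 3.
On [-4, 0] the curve lies below the axis; ∫[-4,0] (-x^3/2 - x^2/2 + 6*x) dx = -80/3, giving area 80/3.
On [0, 3] the curve lies above the axis; ∫[0,3] (-x^3/2 - x^2/2 + 6*x) dx = 99/8, giving area 99/8.
Total area = 80/3 + 99/8 = 937/24.

937/24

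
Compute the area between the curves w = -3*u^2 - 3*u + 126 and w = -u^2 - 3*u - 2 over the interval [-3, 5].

On [-3, 5], (-3*u^2 - 3*u + 126) - (-u^2 - 3*u - 2) = -2*u^2 + 128 is ≥ 0 throughout, so the area is a single integral of |-2*u^2 + 128|.
∫[-3,5] (-2*u^2 + 128) du = 2768/3.

2768/3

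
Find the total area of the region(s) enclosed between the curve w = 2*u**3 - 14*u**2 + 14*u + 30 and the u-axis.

296/3

The curve meets the u-axis where 2*u**3 - 14*u**2 + 14*u + 30 = 0, i.e. 2*(u - 5)*(u - 3)*(u + 1) = 0, at u = -1, 3, 5.
On [-1, 3] the curve lies above the axis; ∫[-1,3] (2*u**3 - 14*u**2 + 14*u + 30) du = 256/3, giving area 256/3.
On [3, 5] the curve lies below the axis; ∫[3,5] (2*u**3 - 14*u**2 + 14*u + 30) du = -40/3, giving area 40/3.
Total area = 256/3 + 40/3 = 296/3.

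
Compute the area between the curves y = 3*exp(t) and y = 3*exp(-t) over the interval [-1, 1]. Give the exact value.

-12 + 6*exp(-1) + 6*exp(1)

The difference (3*exp(t)) - (3*exp(-t)) = 3*exp(t) - 3*exp(-t) changes sign at t = 0 inside [-1, 1], so split the integral there.
∫[-1,0] (3*exp(t) - 3*exp(-t)) dt = -3*exp(1) - 3*exp(-1) + 6; the area of that piece is -6 + 3*exp(-1) + 3*exp(1).
∫[0,1] (3*exp(t) - 3*exp(-t)) dt = -6 + 3*exp(-1) + 3*exp(1).
Total area = (-6 + 3*exp(-1) + 3*exp(1)) + (-6 + 3*exp(-1) + 3*exp(1)) = -12 + 6*exp(-1) + 6*exp(1).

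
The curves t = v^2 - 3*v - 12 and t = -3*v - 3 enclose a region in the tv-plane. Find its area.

36

Both boundary curves give t as a function of v, so integrate with respect to v. Setting them equal: v^2 - 9 = 0, i.e. (v - 3)*(v + 3) = 0, so they meet at v = -3, 3.
For v in [-3, 3], t = v^2 - 3*v - 12 is on the left; area = ∫[-3,3] (-(v^2 - 9)) dv = 36.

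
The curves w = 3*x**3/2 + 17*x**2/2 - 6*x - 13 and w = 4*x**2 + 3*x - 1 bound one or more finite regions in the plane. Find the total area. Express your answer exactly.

Set the curves equal: 3*x**3/2 + 17*x**2/2 - 6*x - 13 = 4*x**2 + 3*x - 1, so 3*x**3/2 + 9*x**2/2 - 9*x - 12 = 0, which factors as 3*(x - 2)*(x + 1)*(x + 4)/2 = 0. The curves meet at x = -4, -1, 2.
On [-4, -1], w = 3*x**3/2 + 17*x**2/2 - 6*x - 13 is on top; that piece has area ∫[-4,-1] (3*x**3/2 + 9*x**2/2 - 9*x - 12) dx = 243/8.
On [-1, 2], w = 4*x**2 + 3*x - 1 is on top; that piece has area ∫[-1,2] (-(3*x**3/2 + 9*x**2/2 - 9*x - 12)) dx = 243/8.
Total enclosed area = 243/8 + 243/8 = 243/4.

243/4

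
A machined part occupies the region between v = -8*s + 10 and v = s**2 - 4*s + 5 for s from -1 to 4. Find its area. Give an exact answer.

The difference (-8*s + 10) - (s**2 - 4*s + 5) = -s**2 - 4*s + 5 changes sign at s = 1 inside [-1, 4], so split the integral there.
∫[-1,1] (-s**2 - 4*s + 5) ds = 28/3.
∫[1,4] (-s**2 - 4*s + 5) ds = -36; the area of that piece is 36.
Total area = 28/3 + 36 = 136/3.

136/3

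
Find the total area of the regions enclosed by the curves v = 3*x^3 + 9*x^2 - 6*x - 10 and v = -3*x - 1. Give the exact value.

Set the curves equal: 3*x^3 + 9*x^2 - 6*x - 10 = -3*x - 1, so 3*x^3 + 9*x^2 - 3*x - 9 = 0, which factors as 3*(x - 1)*(x + 1)*(x + 3) = 0. The curves meet at x = -3, -1, 1.
On [-3, -1], v = 3*x^3 + 9*x^2 - 6*x - 10 is on top; that piece has area ∫[-3,-1] (3*x^3 + 9*x^2 - 3*x - 9) dx = 12.
On [-1, 1], v = -3*x - 1 is on top; that piece has area ∫[-1,1] (-(3*x^3 + 9*x^2 - 3*x - 9)) dx = 12.
Total enclosed area = 12 + 12 = 24.

24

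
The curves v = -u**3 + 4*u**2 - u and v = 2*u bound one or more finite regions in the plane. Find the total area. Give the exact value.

37/12

Set the curves equal: -u**3 + 4*u**2 - u = 2*u, so -u**3 + 4*u**2 - 3*u = 0, which factors as -u*(u - 3)*(u - 1) = 0. The curves meet at u = 0, 1, 3.
On [0, 1], v = 2*u is on top; that piece has area ∫[0,1] (-(-u**3 + 4*u**2 - 3*u)) du = 5/12.
On [1, 3], v = -u**3 + 4*u**2 - u is on top; that piece has area ∫[1,3] (-u**3 + 4*u**2 - 3*u) du = 8/3.
Total enclosed area = 5/12 + 8/3 = 37/12.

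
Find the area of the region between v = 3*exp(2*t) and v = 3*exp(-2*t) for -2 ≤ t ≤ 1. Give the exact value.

The difference (3*exp(2*t)) - (3*exp(-2*t)) = 3*exp(2*t) - 3*exp(-2*t) changes sign at t = 0 inside [-2, 1], so split the integral there.
∫[-2,0] (3*exp(2*t) - 3*exp(-2*t)) dt = -3*exp(4)/2 - 3*exp(-4)/2 + 3; the area of that piece is -3 + 3*exp(-4)/2 + 3*exp(4)/2.
∫[0,1] (3*exp(2*t) - 3*exp(-2*t)) dt = -3 + 3*exp(-2)/2 + 3*exp(2)/2.
Total area = (-3 + 3*exp(-4)/2 + 3*exp(4)/2) + (-3 + 3*exp(-2)/2 + 3*exp(2)/2) = -6 + 3*exp(-4)/2 + 3*exp(-2)/2 + 3*exp(2)/2 + 3*exp(4)/2.

-6 + 3*exp(-4)/2 + 3*exp(-2)/2 + 3*exp(2)/2 + 3*exp(4)/2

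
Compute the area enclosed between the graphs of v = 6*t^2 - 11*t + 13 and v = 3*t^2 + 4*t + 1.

Set the curves equal: 6*t^2 - 11*t + 13 = 3*t^2 + 4*t + 1, so 3*t^2 - 15*t + 12 = 0, which factors as 3*(t - 4)*(t - 1) = 0. The curves meet at t = 1, 4.
On [1, 4], v = 3*t^2 + 4*t + 1 is on top; that piece has area ∫[1,4] (-(3*t^2 - 15*t + 12)) dt = 27/2.

27/2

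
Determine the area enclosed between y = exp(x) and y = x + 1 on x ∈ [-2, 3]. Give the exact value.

-15/2 - exp(-2) + exp(3)

On [-2, 3], (exp(x)) - (x + 1) = -x + exp(x) - 1 is ≥ 0 throughout, so the area is a single integral of |-x + exp(x) - 1|.
∫[-2,3] (-x + exp(x) - 1) dx = -15/2 - exp(-2) + exp(3).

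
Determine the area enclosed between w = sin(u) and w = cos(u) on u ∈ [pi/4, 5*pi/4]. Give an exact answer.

2*sqrt(2)

On [pi/4, 5*pi/4], (sin(u)) - (cos(u)) = sin(u) - cos(u) is ≥ 0 throughout, so the area is a single integral of |sin(u) - cos(u)|.
∫[pi/4,5*pi/4] (sin(u) - cos(u)) du = 2*sqrt(2).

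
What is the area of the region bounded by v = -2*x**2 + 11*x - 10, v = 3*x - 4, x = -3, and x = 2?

76

The difference (-2*x**2 + 11*x - 10) - (3*x - 4) = -2*x**2 + 8*x - 6 changes sign at x = 1 inside [-3, 2], so split the integral there.
∫[-3,1] (-2*x**2 + 8*x - 6) dx = -224/3; the area of that piece is 224/3.
∫[1,2] (-2*x**2 + 8*x - 6) dx = 4/3.
Total area = 224/3 + 4/3 = 76.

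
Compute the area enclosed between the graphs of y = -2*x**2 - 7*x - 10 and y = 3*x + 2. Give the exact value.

1/3

Set the curves equal: -2*x**2 - 7*x - 10 = 3*x + 2, so -2*x**2 - 10*x - 12 = 0, which factors as -2*(x + 2)*(x + 3) = 0. The curves meet at x = -3, -2.
On [-3, -2], y = -2*x**2 - 7*x - 10 is on top; that piece has area ∫[-3,-2] (-2*x**2 - 10*x - 12) dx = 1/3.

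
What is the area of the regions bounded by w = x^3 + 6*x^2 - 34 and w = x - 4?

Set the curves equal: x^3 + 6*x^2 - 34 = x - 4, so x^3 + 6*x^2 - x - 30 = 0, which factors as (x - 2)*(x + 3)*(x + 5) = 0. The curves meet at x = -5, -3, 2.
On [-5, -3], w = x^3 + 6*x^2 - 34 is on top; that piece has area ∫[-5,-3] (x^3 + 6*x^2 - x - 30) dx = 8.
On [-3, 2], w = x - 4 is on top; that piece has area ∫[-3,2] (-(x^3 + 6*x^2 - x - 30)) dx = 375/4.
Total enclosed area = 8 + 375/4 = 407/4.

407/4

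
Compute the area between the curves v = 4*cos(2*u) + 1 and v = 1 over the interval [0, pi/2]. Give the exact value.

4

The difference (4*cos(2*u) + 1) - (1) = 4*cos(2*u) changes sign at u = pi/4 inside [0, pi/2], so split the integral there.
∫[0,pi/4] (4*cos(2*u)) du = 2.
∫[pi/4,pi/2] (4*cos(2*u)) du = -2; the area of that piece is 2.
Total area = 2 + 2 = 4.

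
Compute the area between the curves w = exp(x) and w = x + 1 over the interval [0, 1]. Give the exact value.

-5/2 + exp(1)

On [0, 1], (exp(x)) - (x + 1) = -x + exp(x) - 1 is ≥ 0 throughout, so the area is a single integral of |-x + exp(x) - 1|.
∫[0,1] (-x + exp(x) - 1) dx = -5/2 + exp(1).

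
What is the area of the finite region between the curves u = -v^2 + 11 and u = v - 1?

343/6

Both boundary curves give u as a function of v, so integrate with respect to v. Setting them equal: -v^2 - v + 12 = 0, i.e. -(v - 3)*(v + 4) = 0, so they meet at v = -4, 3.
For v in [-4, 3], u = -v^2 + 11 is on the right; area = ∫[-4,3] (-v^2 - v + 12) dv = 343/6.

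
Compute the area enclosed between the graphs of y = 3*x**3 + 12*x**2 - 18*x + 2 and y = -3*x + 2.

Set the curves equal: 3*x**3 + 12*x**2 - 18*x + 2 = -3*x + 2, so 3*x**3 + 12*x**2 - 15*x = 0, which factors as 3*x*(x - 1)*(x + 5) = 0. The curves meet at x = -5, 0, 1.
On [-5, 0], y = 3*x**3 + 12*x**2 - 18*x + 2 is on top; that piece has area ∫[-5,0] (3*x**3 + 12*x**2 - 15*x) dx = 875/4.
On [0, 1], y = -3*x + 2 is on top; that piece has area ∫[0,1] (-(3*x**3 + 12*x**2 - 15*x)) dx = 11/4.
Total enclosed area = 875/4 + 11/4 = 443/2.

443/2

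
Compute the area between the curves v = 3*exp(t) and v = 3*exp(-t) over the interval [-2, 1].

-12 + 3*exp(-2) + 3*exp(-1) + 3*exp(1) + 3*exp(2)

The difference (3*exp(t)) - (3*exp(-t)) = 3*exp(t) - 3*exp(-t) changes sign at t = 0 inside [-2, 1], so split the integral there.
∫[-2,0] (3*exp(t) - 3*exp(-t)) dt = -3*exp(2) - 3*exp(-2) + 6; the area of that piece is -6 + 3*exp(-2) + 3*exp(2).
∫[0,1] (3*exp(t) - 3*exp(-t)) dt = -6 + 3*exp(-1) + 3*exp(1).
Total area = (-6 + 3*exp(-2) + 3*exp(2)) + (-6 + 3*exp(-1) + 3*exp(1)) = -12 + 3*exp(-2) + 3*exp(-1) + 3*exp(1) + 3*exp(2).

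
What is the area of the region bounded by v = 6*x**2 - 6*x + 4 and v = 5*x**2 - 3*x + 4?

9/2

Set the curves equal: 6*x**2 - 6*x + 4 = 5*x**2 - 3*x + 4, so x**2 - 3*x = 0, which factors as x*(x - 3) = 0. The curves meet at x = 0, 3.
On [0, 3], v = 5*x**2 - 3*x + 4 is on top; that piece has area ∫[0,3] (-(x**2 - 3*x)) dx = 9/2.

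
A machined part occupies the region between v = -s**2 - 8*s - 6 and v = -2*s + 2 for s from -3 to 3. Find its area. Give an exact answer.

The difference (-s**2 - 8*s - 6) - (-2*s + 2) = -s**2 - 6*s - 8 changes sign at s = -2 inside [-3, 3], so split the integral there.
∫[-3,-2] (-s**2 - 6*s - 8) ds = 2/3.
∫[-2,3] (-s**2 - 6*s - 8) ds = -200/3; the area of that piece is 200/3.
Total area = 2/3 + 200/3 = 202/3.

202/3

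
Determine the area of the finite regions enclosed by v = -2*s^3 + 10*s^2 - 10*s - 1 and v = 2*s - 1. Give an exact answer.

Set the curves equal: -2*s^3 + 10*s^2 - 10*s - 1 = 2*s - 1, so -2*s^3 + 10*s^2 - 12*s = 0, which factors as -2*s*(s - 3)*(s - 2) = 0. The curves meet at s = 0, 2, 3.
On [0, 2], v = 2*s - 1 is on top; that piece has area ∫[0,2] (-(-2*s^3 + 10*s^2 - 12*s)) ds = 16/3.
On [2, 3], v = -2*s^3 + 10*s^2 - 10*s - 1 is on top; that piece has area ∫[2,3] (-2*s^3 + 10*s^2 - 12*s) ds = 5/6.
Total enclosed area = 16/3 + 5/6 = 37/6.

37/6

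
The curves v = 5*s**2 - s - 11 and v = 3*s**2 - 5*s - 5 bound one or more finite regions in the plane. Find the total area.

Set the curves equal: 5*s**2 - s - 11 = 3*s**2 - 5*s - 5, so 2*s**2 + 4*s - 6 = 0, which factors as 2*(s - 1)*(s + 3) = 0. The curves meet at s = -3, 1.
On [-3, 1], v = 3*s**2 - 5*s - 5 is on top; that piece has area ∫[-3,1] (-(2*s**2 + 4*s - 6)) ds = 64/3.

64/3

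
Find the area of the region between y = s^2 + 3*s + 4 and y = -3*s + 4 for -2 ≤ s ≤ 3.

The difference (s^2 + 3*s + 4) - (-3*s + 4) = s^2 + 6*s changes sign at s = 0 inside [-2, 3], so split the integral there.
∫[-2,0] (s^2 + 6*s) ds = -28/3; the area of that piece is 28/3.
∫[0,3] (s^2 + 6*s) ds = 36.
Total area = 28/3 + 36 = 136/3.

136/3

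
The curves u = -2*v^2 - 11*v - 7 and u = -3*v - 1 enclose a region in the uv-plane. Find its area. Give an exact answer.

Both boundary curves give u as a function of v, so integrate with respect to v. Setting them equal: -2*v^2 - 8*v - 6 = 0, i.e. -2*(v + 1)*(v + 3) = 0, so they meet at v = -3, -1.
For v in [-3, -1], u = -2*v^2 - 11*v - 7 is on the right; area = ∫[-3,-1] (-2*v^2 - 8*v - 6) dv = 8/3.

8/3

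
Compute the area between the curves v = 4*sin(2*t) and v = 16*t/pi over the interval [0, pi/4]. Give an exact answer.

On [0, pi/4], (4*sin(2*t)) - (16*t/pi) = -16*t/pi + 4*sin(2*t) is ≥ 0 throughout, so the area is a single integral of |-16*t/pi + 4*sin(2*t)|.
∫[0,pi/4] (-16*t/pi + 4*sin(2*t)) dt = 2 - pi/2.

2 - pi/2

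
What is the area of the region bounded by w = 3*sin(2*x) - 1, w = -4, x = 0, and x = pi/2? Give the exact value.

3 + 3*pi/2

On [0, pi/2], (3*sin(2*x) - 1) - (-4) = 3*sin(2*x) + 3 is ≥ 0 throughout, so the area is a single integral of |3*sin(2*x) + 3|.
∫[0,pi/2] (3*sin(2*x) + 3) dx = 3 + 3*pi/2.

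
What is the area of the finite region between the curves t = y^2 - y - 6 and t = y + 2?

36

Both boundary curves give t as a function of y, so integrate with respect to y. Setting them equal: y^2 - 2*y - 8 = 0, i.e. (y - 4)*(y + 2) = 0, so they meet at y = -2, 4.
For y in [-2, 4], t = y^2 - y - 6 is on the left; area = ∫[-2,4] (-(y^2 - 2*y - 8)) dy = 36.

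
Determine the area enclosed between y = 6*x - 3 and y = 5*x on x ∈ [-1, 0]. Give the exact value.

On [-1, 0], (6*x - 3) - (5*x) = x - 3 is ≤ 0 throughout, so the area is a single integral of |x - 3|.
∫[-1,0] (x - 3) dx = -7/2; the area of that piece is 7/2.

7/2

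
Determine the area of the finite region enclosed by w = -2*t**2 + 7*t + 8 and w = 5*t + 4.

Set the curves equal: -2*t**2 + 7*t + 8 = 5*t + 4, so -2*t**2 + 2*t + 4 = 0, which factors as -2*(t - 2)*(t + 1) = 0. The curves meet at t = -1, 2.
On [-1, 2], w = -2*t**2 + 7*t + 8 is on top; that piece has area ∫[-1,2] (-2*t**2 + 2*t + 4) dt = 9.

9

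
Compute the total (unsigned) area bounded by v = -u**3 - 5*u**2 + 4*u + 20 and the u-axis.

937/12

The curve meets the u-axis where -u**3 - 5*u**2 + 4*u + 20 = 0, i.e. -(u - 2)*(u + 2)*(u + 5) = 0, at u = -5, -2, 2.
On [-5, -2] the curve lies below the axis; ∫[-5,-2] (-u**3 - 5*u**2 + 4*u + 20) du = -99/4, giving area 99/4.
On [-2, 2] the curve lies above the axis; ∫[-2,2] (-u**3 - 5*u**2 + 4*u + 20) du = 160/3, giving area 160/3.
Total area = 99/4 + 160/3 = 937/12.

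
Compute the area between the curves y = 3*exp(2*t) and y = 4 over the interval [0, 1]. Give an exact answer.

The difference (3*exp(2*t)) - (4) = 3*exp(2*t) - 4 changes sign at t = -log(3)/2 + log(2) inside [0, 1], so split the integral there.
∫[0,-log(3)/2 + log(2)] (3*exp(2*t) - 4) dt = log(9/16) + 1/2; the area of that piece is -1/2 + log(16/9).
∫[-log(3)/2 + log(2),1] (3*exp(2*t) - 4) dt = -6 - 2*log(3) + 4*log(2) + 3*exp(2)/2.
Total area = (-1/2 + log(16/9)) + (-6 - 2*log(3) + 4*log(2) + 3*exp(2)/2) = -13/2 - 4*log(3) + 8*log(2) + 3*exp(2)/2.

-13/2 - 4*log(3) + 8*log(2) + 3*exp(2)/2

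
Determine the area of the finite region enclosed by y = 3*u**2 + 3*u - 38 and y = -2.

343/2

Set the curves equal: 3*u**2 + 3*u - 38 = -2, so 3*u**2 + 3*u - 36 = 0, which factors as 3*(u - 3)*(u + 4) = 0. The curves meet at u = -4, 3.
On [-4, 3], y = -2 is on top; that piece has area ∫[-4,3] (-(3*u**2 + 3*u - 36)) du = 343/2.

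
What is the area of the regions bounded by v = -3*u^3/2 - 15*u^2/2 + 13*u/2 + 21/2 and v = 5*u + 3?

Set the curves equal: -3*u^3/2 - 15*u^2/2 + 13*u/2 + 21/2 = 5*u + 3, so -3*u^3/2 - 15*u^2/2 + 3*u/2 + 15/2 = 0, which factors as -3*(u - 1)*(u + 1)*(u + 5)/2 = 0. The curves meet at u = -5, -1, 1.
On [-5, -1], v = 5*u + 3 is on top; that piece has area ∫[-5,-1] (-(-3*u^3/2 - 15*u^2/2 + 3*u/2 + 15/2)) du = 64.
On [-1, 1], v = -3*u^3/2 - 15*u^2/2 + 13*u/2 + 21/2 is on top; that piece has area ∫[-1,1] (-3*u^3/2 - 15*u^2/2 + 3*u/2 + 15/2) du = 10.
Total enclosed area = 64 + 10 = 74.

74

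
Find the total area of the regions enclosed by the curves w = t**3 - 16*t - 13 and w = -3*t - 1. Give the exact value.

Set the curves equal: t**3 - 16*t - 13 = -3*t - 1, so t**3 - 13*t - 12 = 0, which factors as (t - 4)*(t + 1)*(t + 3) = 0. The curves meet at t = -3, -1, 4.
On [-3, -1], w = t**3 - 16*t - 13 is on top; that piece has area ∫[-3,-1] (t**3 - 13*t - 12) dt = 8.
On [-1, 4], w = -3*t - 1 is on top; that piece has area ∫[-1,4] (-(t**3 - 13*t - 12)) dt = 375/4.
Total enclosed area = 8 + 375/4 = 407/4.

407/4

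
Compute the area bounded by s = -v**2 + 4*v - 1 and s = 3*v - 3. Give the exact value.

9/2

Both boundary curves give s as a function of v, so integrate with respect to v. Setting them equal: -v**2 + v + 2 = 0, i.e. -(v - 2)*(v + 1) = 0, so they meet at v = -1, 2.
For v in [-1, 2], s = -v**2 + 4*v - 1 is on the right; area = ∫[-1,2] (-v**2 + v + 2) dv = 9/2.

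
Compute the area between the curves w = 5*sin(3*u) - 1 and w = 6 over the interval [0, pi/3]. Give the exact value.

-10/3 + 7*pi/3

On [0, pi/3], (5*sin(3*u) - 1) - (6) = 5*sin(3*u) - 7 is ≤ 0 throughout, so the area is a single integral of |5*sin(3*u) - 7|.
∫[0,pi/3] (5*sin(3*u) - 7) du = 10/3 - 7*pi/3; the area of that piece is -10/3 + 7*pi/3.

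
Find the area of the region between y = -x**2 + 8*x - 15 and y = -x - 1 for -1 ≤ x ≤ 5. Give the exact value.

45

The difference (-x**2 + 8*x - 15) - (-x - 1) = -x**2 + 9*x - 14 changes sign at x = 2 inside [-1, 5], so split the integral there.
∫[-1,2] (-x**2 + 9*x - 14) dx = -63/2; the area of that piece is 63/2.
∫[2,5] (-x**2 + 9*x - 14) dx = 27/2.
Total area = 63/2 + 27/2 = 45.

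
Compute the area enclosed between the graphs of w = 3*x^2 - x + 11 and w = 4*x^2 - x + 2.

Set the curves equal: 3*x^2 - x + 11 = 4*x^2 - x + 2, so -x^2 + 9 = 0, which factors as -(x - 3)*(x + 3) = 0. The curves meet at x = -3, 3.
On [-3, 3], w = 3*x^2 - x + 11 is on top; that piece has area ∫[-3,3] (-x^2 + 9) dx = 36.

36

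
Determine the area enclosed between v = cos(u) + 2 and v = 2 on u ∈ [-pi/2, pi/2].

On [-pi/2, pi/2], (cos(u) + 2) - (2) = cos(u) is ≥ 0 throughout, so the area is a single integral of |cos(u)|.
∫[-pi/2,pi/2] (cos(u)) du = 2.

2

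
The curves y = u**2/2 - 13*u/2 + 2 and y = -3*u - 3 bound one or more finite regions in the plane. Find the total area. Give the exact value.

9/4

Set the curves equal: u**2/2 - 13*u/2 + 2 = -3*u - 3, so u**2/2 - 7*u/2 + 5 = 0, which factors as (u - 5)*(u - 2)/2 = 0. The curves meet at u = 2, 5.
On [2, 5], y = -3*u - 3 is on top; that piece has area ∫[2,5] (-(u**2/2 - 7*u/2 + 5)) du = 9/4.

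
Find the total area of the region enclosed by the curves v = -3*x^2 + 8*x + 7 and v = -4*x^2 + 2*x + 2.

32/3

Set the curves equal: -3*x^2 + 8*x + 7 = -4*x^2 + 2*x + 2, so x^2 + 6*x + 5 = 0, which factors as (x + 1)*(x + 5) = 0. The curves meet at x = -5, -1.
On [-5, -1], v = -4*x^2 + 2*x + 2 is on top; that piece has area ∫[-5,-1] (-(x^2 + 6*x + 5)) dx = 32/3.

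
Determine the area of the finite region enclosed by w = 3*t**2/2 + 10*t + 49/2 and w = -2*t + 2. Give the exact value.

Set the curves equal: 3*t**2/2 + 10*t + 49/2 = -2*t + 2, so 3*t**2/2 + 12*t + 45/2 = 0, which factors as 3*(t + 3)*(t + 5)/2 = 0. The curves meet at t = -5, -3.
On [-5, -3], w = -2*t + 2 is on top; that piece has area ∫[-5,-3] (-(3*t**2/2 + 12*t + 45/2)) dt = 2.

2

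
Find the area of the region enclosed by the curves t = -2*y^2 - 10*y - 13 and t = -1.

Both boundary curves give t as a function of y, so integrate with respect to y. Setting them equal: -2*y^2 - 10*y - 12 = 0, i.e. -2*(y + 2)*(y + 3) = 0, so they meet at y = -3, -2.
For y in [-3, -2], t = -2*y^2 - 10*y - 13 is on the right; area = ∫[-3,-2] (-2*y^2 - 10*y - 12) dy = 1/3.

1/3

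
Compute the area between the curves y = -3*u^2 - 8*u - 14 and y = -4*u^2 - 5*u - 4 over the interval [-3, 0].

91/6

The difference (-3*u^2 - 8*u - 14) - (-4*u^2 - 5*u - 4) = u^2 - 3*u - 10 changes sign at u = -2 inside [-3, 0], so split the integral there.
∫[-3,-2] (u^2 - 3*u - 10) du = 23/6.
∫[-2,0] (u^2 - 3*u - 10) du = -34/3; the area of that piece is 34/3.
Total area = 23/6 + 34/3 = 91/6.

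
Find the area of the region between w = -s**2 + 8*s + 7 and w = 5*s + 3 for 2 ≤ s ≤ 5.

61/6

The difference (-s**2 + 8*s + 7) - (5*s + 3) = -s**2 + 3*s + 4 changes sign at s = 4 inside [2, 5], so split the integral there.
∫[2,4] (-s**2 + 3*s + 4) ds = 22/3.
∫[4,5] (-s**2 + 3*s + 4) ds = -17/6; the area of that piece is 17/6.
Total area = 22/3 + 17/6 = 61/6.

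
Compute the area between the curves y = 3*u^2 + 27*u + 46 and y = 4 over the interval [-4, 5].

1465/2

The difference (3*u^2 + 27*u + 46) - (4) = 3*u^2 + 27*u + 42 changes sign at u = -2 inside [-4, 5], so split the integral there.
∫[-4,-2] (3*u^2 + 27*u + 42) du = -22; the area of that piece is 22.
∫[-2,5] (3*u^2 + 27*u + 42) du = 1421/2.
Total area = 22 + 1421/2 = 1465/2.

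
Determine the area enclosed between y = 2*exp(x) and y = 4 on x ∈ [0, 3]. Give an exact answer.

The difference (2*exp(x)) - (4) = 2*exp(x) - 4 changes sign at x = log(2) inside [0, 3], so split the integral there.
∫[0,log(2)] (2*exp(x) - 4) dx = 2 - log(16); the area of that piece is -2 + log(16).
∫[log(2),3] (2*exp(x) - 4) dx = -16 + 4*log(2) + 2*exp(3).
Total area = (-2 + log(16)) + (-16 + 4*log(2) + 2*exp(3)) = -18 + 8*log(2) + 2*exp(3).

-18 + 8*log(2) + 2*exp(3)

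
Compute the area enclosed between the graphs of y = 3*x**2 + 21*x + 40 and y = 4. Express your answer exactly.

1/2

Set the curves equal: 3*x**2 + 21*x + 40 = 4, so 3*x**2 + 21*x + 36 = 0, which factors as 3*(x + 3)*(x + 4) = 0. The curves meet at x = -4, -3.
On [-4, -3], y = 4 is on top; that piece has area ∫[-4,-3] (-(3*x**2 + 21*x + 36)) dx = 1/2.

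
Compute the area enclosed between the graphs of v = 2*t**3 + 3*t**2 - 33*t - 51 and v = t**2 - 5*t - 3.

1741/6

Set the curves equal: 2*t**3 + 3*t**2 - 33*t - 51 = t**2 - 5*t - 3, so 2*t**3 + 2*t**2 - 28*t - 48 = 0, which factors as 2*(t - 4)*(t + 2)*(t + 3) = 0. The curves meet at t = -3, -2, 4.
On [-3, -2], v = 2*t**3 + 3*t**2 - 33*t - 51 is on top; that piece has area ∫[-3,-2] (2*t**3 + 2*t**2 - 28*t - 48) dt = 13/6.
On [-2, 4], v = t**2 - 5*t - 3 is on top; that piece has area ∫[-2,4] (-(2*t**3 + 2*t**2 - 28*t - 48)) dt = 288.
Total enclosed area = 13/6 + 288 = 1741/6.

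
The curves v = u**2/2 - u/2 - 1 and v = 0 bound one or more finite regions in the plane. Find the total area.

Set the curves equal: u**2/2 - u/2 - 1 = 0, so u**2/2 - u/2 - 1 = 0, which factors as (u - 2)*(u + 1)/2 = 0. The curves meet at u = -1, 2.
On [-1, 2], v = 0 is on top; that piece has area ∫[-1,2] (-(u**2/2 - u/2 - 1)) du = 9/4.

9/4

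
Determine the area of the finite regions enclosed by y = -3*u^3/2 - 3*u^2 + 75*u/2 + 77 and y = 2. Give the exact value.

2459/4

Set the curves equal: -3*u^3/2 - 3*u^2 + 75*u/2 + 77 = 2, so -3*u^3/2 - 3*u^2 + 75*u/2 + 75 = 0, which factors as -3*(u - 5)*(u + 2)*(u + 5)/2 = 0. The curves meet at u = -5, -2, 5.
On [-5, -2], y = 2 is on top; that piece has area ∫[-5,-2] (-(-3*u^3/2 - 3*u^2 + 75*u/2 + 75)) du = 459/8.
On [-2, 5], y = -3*u^3/2 - 3*u^2 + 75*u/2 + 77 is on top; that piece has area ∫[-2,5] (-3*u^3/2 - 3*u^2 + 75*u/2 + 75) du = 4459/8.
Total enclosed area = 459/8 + 4459/8 = 2459/4.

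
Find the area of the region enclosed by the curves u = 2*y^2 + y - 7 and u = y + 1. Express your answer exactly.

64/3

Both boundary curves give u as a function of y, so integrate with respect to y. Setting them equal: 2*y^2 - 8 = 0, i.e. 2*(y - 2)*(y + 2) = 0, so they meet at y = -2, 2.
For y in [-2, 2], u = 2*y^2 + y - 7 is on the left; area = ∫[-2,2] (-(2*y^2 - 8)) dy = 64/3.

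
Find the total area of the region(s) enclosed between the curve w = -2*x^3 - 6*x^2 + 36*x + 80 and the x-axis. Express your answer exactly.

999/2

The curve meets the x-axis where -2*x^3 - 6*x^2 + 36*x + 80 = 0, i.e. -2*(x - 4)*(x + 2)*(x + 5) = 0, at x = -5, -2, 4.
On [-5, -2] the curve lies below the axis; ∫[-5,-2] (-2*x^3 - 6*x^2 + 36*x + 80) dx = -135/2, giving area 135/2.
On [-2, 4] the curve lies above the axis; ∫[-2,4] (-2*x^3 - 6*x^2 + 36*x + 80) dx = 432, giving area 432.
Total area = 135/2 + 432 = 999/2.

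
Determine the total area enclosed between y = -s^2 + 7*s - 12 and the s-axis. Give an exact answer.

1/6

The curve meets the s-axis where -s^2 + 7*s - 12 = 0, i.e. -(s - 4)*(s - 3) = 0, at s = 3, 4.
On [3, 4] the curve lies above the axis; ∫[3,4] (-s^2 + 7*s - 12) ds = 1/6, giving area 1/6.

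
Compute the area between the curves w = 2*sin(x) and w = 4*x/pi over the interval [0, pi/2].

2 - pi/2

On [0, pi/2], (2*sin(x)) - (4*x/pi) = -4*x/pi + 2*sin(x) is ≥ 0 throughout, so the area is a single integral of |-4*x/pi + 2*sin(x)|.
∫[0,pi/2] (-4*x/pi + 2*sin(x)) dx = 2 - pi/2.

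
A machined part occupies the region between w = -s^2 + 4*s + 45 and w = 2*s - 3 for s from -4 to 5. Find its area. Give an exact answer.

On [-4, 5], (-s^2 + 4*s + 45) - (2*s - 3) = -s^2 + 2*s + 48 is ≥ 0 throughout, so the area is a single integral of |-s^2 + 2*s + 48|.
∫[-4,5] (-s^2 + 2*s + 48) ds = 378.

378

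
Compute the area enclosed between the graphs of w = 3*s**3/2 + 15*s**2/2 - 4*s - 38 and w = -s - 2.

Set the curves equal: 3*s**3/2 + 15*s**2/2 - 4*s - 38 = -s - 2, so 3*s**3/2 + 15*s**2/2 - 3*s - 36 = 0, which factors as 3*(s - 2)*(s + 3)*(s + 4)/2 = 0. The curves meet at s = -4, -3, 2.
On [-4, -3], w = 3*s**3/2 + 15*s**2/2 - 4*s - 38 is on top; that piece has area ∫[-4,-3] (3*s**3/2 + 15*s**2/2 - 3*s - 36) ds = 11/8.
On [-3, 2], w = -s - 2 is on top; that piece has area ∫[-3,2] (-(3*s**3/2 + 15*s**2/2 - 3*s - 36)) ds = 875/8.
Total enclosed area = 11/8 + 875/8 = 443/4.

443/4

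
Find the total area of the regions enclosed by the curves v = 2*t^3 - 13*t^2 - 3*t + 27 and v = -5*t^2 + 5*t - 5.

Set the curves equal: 2*t^3 - 13*t^2 - 3*t + 27 = -5*t^2 + 5*t - 5, so 2*t^3 - 8*t^2 - 8*t + 32 = 0, which factors as 2*(t - 4)*(t - 2)*(t + 2) = 0. The curves meet at t = -2, 2, 4.
On [-2, 2], v = 2*t^3 - 13*t^2 - 3*t + 27 is on top; that piece has area ∫[-2,2] (2*t^3 - 8*t^2 - 8*t + 32) dt = 256/3.
On [2, 4], v = -5*t^2 + 5*t - 5 is on top; that piece has area ∫[2,4] (-(2*t^3 - 8*t^2 - 8*t + 32)) dt = 40/3.
Total enclosed area = 256/3 + 40/3 = 296/3.

296/3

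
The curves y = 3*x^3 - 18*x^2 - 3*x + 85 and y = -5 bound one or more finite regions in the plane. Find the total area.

Set the curves equal: 3*x^3 - 18*x^2 - 3*x + 85 = -5, so 3*x^3 - 18*x^2 - 3*x + 90 = 0, which factors as 3*(x - 5)*(x - 3)*(x + 2) = 0. The curves meet at x = -2, 3, 5.
On [-2, 3], y = 3*x^3 - 18*x^2 - 3*x + 85 is on top; that piece has area ∫[-2,3] (3*x^3 - 18*x^2 - 3*x + 90) dx = 1125/4.
On [3, 5], y = -5 is on top; that piece has area ∫[3,5] (-(3*x^3 - 18*x^2 - 3*x + 90)) dx = 24.
Total enclosed area = 1125/4 + 24 = 1221/4.

1221/4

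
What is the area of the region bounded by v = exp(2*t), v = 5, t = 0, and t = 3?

-39/2 + 5*log(5) + exp(6)/2

The difference (exp(2*t)) - (5) = exp(2*t) - 5 changes sign at t = log(5)/2 inside [0, 3], so split the integral there.
∫[0,log(5)/2] (exp(2*t) - 5) dt = 2 - 5*log(5)/2; the area of that piece is -2 + 5*log(5)/2.
∫[log(5)/2,3] (exp(2*t) - 5) dt = -35/2 + 5*log(5)/2 + exp(6)/2.
Total area = (-2 + 5*log(5)/2) + (-35/2 + 5*log(5)/2 + exp(6)/2) = -39/2 + 5*log(5) + exp(6)/2.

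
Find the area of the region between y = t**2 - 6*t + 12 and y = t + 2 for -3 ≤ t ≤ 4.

The difference (t**2 - 6*t + 12) - (t + 2) = t**2 - 7*t + 10 changes sign at t = 2 inside [-3, 4], so split the integral there.
∫[-3,2] (t**2 - 7*t + 10) dt = 475/6.
∫[2,4] (t**2 - 7*t + 10) dt = -10/3; the area of that piece is 10/3.
Total area = 475/6 + 10/3 = 165/2.

165/2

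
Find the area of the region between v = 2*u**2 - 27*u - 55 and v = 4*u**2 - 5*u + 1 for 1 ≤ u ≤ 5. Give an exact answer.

1712/3

On [1, 5], (2*u**2 - 27*u - 55) - (4*u**2 - 5*u + 1) = -2*u**2 - 22*u - 56 is ≤ 0 throughout, so the area is a single integral of |-2*u**2 - 22*u - 56|.
∫[1,5] (-2*u**2 - 22*u - 56) du = -1712/3; the area of that piece is 1712/3.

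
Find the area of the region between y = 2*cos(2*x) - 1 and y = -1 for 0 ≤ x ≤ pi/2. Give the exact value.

The difference (2*cos(2*x) - 1) - (-1) = 2*cos(2*x) changes sign at x = pi/4 inside [0, pi/2], so split the integral there.
∫[0,pi/4] (2*cos(2*x)) dx = 1.
∫[pi/4,pi/2] (2*cos(2*x)) dx = -1; the area of that piece is 1.
Total area = 1 + 1 = 2.

2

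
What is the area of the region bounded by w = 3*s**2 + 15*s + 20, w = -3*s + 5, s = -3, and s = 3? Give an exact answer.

176

The difference (3*s**2 + 15*s + 20) - (-3*s + 5) = 3*s**2 + 18*s + 15 changes sign at s = -1 inside [-3, 3], so split the integral there.
∫[-3,-1] (3*s**2 + 18*s + 15) ds = -16; the area of that piece is 16.
∫[-1,3] (3*s**2 + 18*s + 15) ds = 160.
Total area = 16 + 160 = 176.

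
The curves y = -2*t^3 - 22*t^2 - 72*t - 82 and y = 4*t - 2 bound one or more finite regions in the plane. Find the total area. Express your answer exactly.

Set the curves equal: -2*t^3 - 22*t^2 - 72*t - 82 = 4*t - 2, so -2*t^3 - 22*t^2 - 76*t - 80 = 0, which factors as -2*(t + 2)*(t + 4)*(t + 5) = 0. The curves meet at t = -5, -4, -2.
On [-5, -4], y = 4*t - 2 is on top; that piece has area ∫[-5,-4] (-(-2*t^3 - 22*t^2 - 76*t - 80)) dt = 5/6.
On [-4, -2], y = -2*t^3 - 22*t^2 - 72*t - 82 is on top; that piece has area ∫[-4,-2] (-2*t^3 - 22*t^2 - 76*t - 80) dt = 16/3.
Total enclosed area = 5/6 + 16/3 = 37/6.

37/6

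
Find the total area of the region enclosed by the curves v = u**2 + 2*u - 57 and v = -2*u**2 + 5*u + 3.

Set the curves equal: u**2 + 2*u - 57 = -2*u**2 + 5*u + 3, so 3*u**2 - 3*u - 60 = 0, which factors as 3*(u - 5)*(u + 4) = 0. The curves meet at u = -4, 5.
On [-4, 5], v = -2*u**2 + 5*u + 3 is on top; that piece has area ∫[-4,5] (-(3*u**2 - 3*u - 60)) du = 729/2.

729/2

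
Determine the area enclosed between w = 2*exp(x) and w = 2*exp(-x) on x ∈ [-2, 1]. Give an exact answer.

-8 + 2*exp(-2) + 2*exp(-1) + 2*exp(1) + 2*exp(2)

The difference (2*exp(x)) - (2*exp(-x)) = 2*exp(x) - 2*exp(-x) changes sign at x = 0 inside [-2, 1], so split the integral there.
∫[-2,0] (2*exp(x) - 2*exp(-x)) dx = -2*exp(2) - 2*exp(-2) + 4; the area of that piece is -4 + 2*exp(-2) + 2*exp(2).
∫[0,1] (2*exp(x) - 2*exp(-x)) dx = -4 + 2*exp(-1) + 2*exp(1).
Total area = (-4 + 2*exp(-2) + 2*exp(2)) + (-4 + 2*exp(-1) + 2*exp(1)) = -8 + 2*exp(-2) + 2*exp(-1) + 2*exp(1) + 2*exp(2).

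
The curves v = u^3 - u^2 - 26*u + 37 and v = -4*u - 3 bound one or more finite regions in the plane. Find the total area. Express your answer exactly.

Set the curves equal: u^3 - u^2 - 26*u + 37 = -4*u - 3, so u^3 - u^2 - 22*u + 40 = 0, which factors as (u - 4)*(u - 2)*(u + 5) = 0. The curves meet at u = -5, 2, 4.
On [-5, 2], v = u^3 - u^2 - 26*u + 37 is on top; that piece has area ∫[-5,2] (u^3 - u^2 - 22*u + 40) du = 3773/12.
On [2, 4], v = -4*u - 3 is on top; that piece has area ∫[2,4] (-(u^3 - u^2 - 22*u + 40)) du = 32/3.
Total enclosed area = 3773/12 + 32/3 = 3901/12.

3901/12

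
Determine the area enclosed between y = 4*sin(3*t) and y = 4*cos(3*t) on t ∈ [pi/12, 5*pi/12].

On [pi/12, 5*pi/12], (4*sin(3*t)) - (4*cos(3*t)) = 4*sin(3*t) - 4*cos(3*t) is ≥ 0 throughout, so the area is a single integral of |4*sin(3*t) - 4*cos(3*t)|.
∫[pi/12,5*pi/12] (4*sin(3*t) - 4*cos(3*t)) dt = 8*sqrt(2)/3.

8*sqrt(2)/3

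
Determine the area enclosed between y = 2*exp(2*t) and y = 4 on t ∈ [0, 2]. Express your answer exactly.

The difference (2*exp(2*t)) - (4) = 2*exp(2*t) - 4 changes sign at t = log(2)/2 inside [0, 2], so split the integral there.
∫[0,log(2)/2] (2*exp(2*t) - 4) dt = 1 - log(4); the area of that piece is -1 + log(4).
∫[log(2)/2,2] (2*exp(2*t) - 4) dt = -10 + 2*log(2) + exp(4).
Total area = (-1 + log(4)) + (-10 + 2*log(2) + exp(4)) = -11 + 4*log(2) + exp(4).

-11 + 4*log(2) + exp(4)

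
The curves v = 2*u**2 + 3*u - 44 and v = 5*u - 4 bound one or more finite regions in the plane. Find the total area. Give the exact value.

Set the curves equal: 2*u**2 + 3*u - 44 = 5*u - 4, so 2*u**2 - 2*u - 40 = 0, which factors as 2*(u - 5)*(u + 4) = 0. The curves meet at u = -4, 5.
On [-4, 5], v = 5*u - 4 is on top; that piece has area ∫[-4,5] (-(2*u**2 - 2*u - 40)) du = 243.

243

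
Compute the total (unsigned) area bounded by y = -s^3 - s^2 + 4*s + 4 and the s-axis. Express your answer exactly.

71/6

The curve meets the s-axis where -s^3 - s^2 + 4*s + 4 = 0, i.e. -(s - 2)*(s + 1)*(s + 2) = 0, at s = -2, -1, 2.
On [-2, -1] the curve lies below the axis; ∫[-2,-1] (-s^3 - s^2 + 4*s + 4) ds = -7/12, giving area 7/12.
On [-1, 2] the curve lies above the axis; ∫[-1,2] (-s^3 - s^2 + 4*s + 4) ds = 45/4, giving area 45/4.
Total area = 7/12 + 45/4 = 71/6.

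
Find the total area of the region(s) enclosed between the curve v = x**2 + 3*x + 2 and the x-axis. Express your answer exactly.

1/6

The curve meets the x-axis where x**2 + 3*x + 2 = 0, i.e. (x + 1)*(x + 2) = 0, at x = -2, -1.
On [-2, -1] the curve lies below the axis; ∫[-2,-1] (x**2 + 3*x + 2) dx = -1/6, giving area 1/6.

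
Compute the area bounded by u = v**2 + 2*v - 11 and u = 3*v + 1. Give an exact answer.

343/6

Both boundary curves give u as a function of v, so integrate with respect to v. Setting them equal: v**2 - v - 12 = 0, i.e. (v - 4)*(v + 3) = 0, so they meet at v = -3, 4.
For v in [-3, 4], u = v**2 + 2*v - 11 is on the left; area = ∫[-3,4] (-(v**2 - v - 12)) dv = 343/6.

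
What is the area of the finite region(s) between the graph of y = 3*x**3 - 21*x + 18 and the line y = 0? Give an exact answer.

393/4

The curve meets the x-axis where 3*x**3 - 21*x + 18 = 0, i.e. 3*(x - 2)*(x - 1)*(x + 3) = 0, at x = -3, 1, 2.
On [-3, 1] the curve lies above the axis; ∫[-3,1] (3*x**3 - 21*x + 18) dx = 96, giving area 96.
On [1, 2] the curve lies below the axis; ∫[1,2] (3*x**3 - 21*x + 18) dx = -9/4, giving area 9/4.
Total area = 96 + 9/4 = 393/4.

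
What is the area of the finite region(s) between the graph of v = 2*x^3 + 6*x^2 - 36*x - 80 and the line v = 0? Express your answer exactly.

999/2

The curve meets the x-axis where 2*x^3 + 6*x^2 - 36*x - 80 = 0, i.e. 2*(x - 4)*(x + 2)*(x + 5) = 0, at x = -5, -2, 4.
On [-5, -2] the curve lies above the axis; ∫[-5,-2] (2*x^3 + 6*x^2 - 36*x - 80) dx = 135/2, giving area 135/2.
On [-2, 4] the curve lies below the axis; ∫[-2,4] (2*x^3 + 6*x^2 - 36*x - 80) dx = -432, giving area 432.
Total area = 135/2 + 432 = 999/2.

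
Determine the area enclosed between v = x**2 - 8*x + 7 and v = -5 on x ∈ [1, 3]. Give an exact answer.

The difference (x**2 - 8*x + 7) - (-5) = x**2 - 8*x + 12 changes sign at x = 2 inside [1, 3], so split the integral there.
∫[1,2] (x**2 - 8*x + 12) dx = 7/3.
∫[2,3] (x**2 - 8*x + 12) dx = -5/3; the area of that piece is 5/3.
Total area = 7/3 + 5/3 = 4.

4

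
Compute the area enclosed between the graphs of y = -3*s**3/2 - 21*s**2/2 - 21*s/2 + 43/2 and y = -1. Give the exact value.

Set the curves equal: -3*s**3/2 - 21*s**2/2 - 21*s/2 + 43/2 = -1, so -3*s**3/2 - 21*s**2/2 - 21*s/2 + 45/2 = 0, which factors as -3*(s - 1)*(s + 3)*(s + 5)/2 = 0. The curves meet at s = -5, -3, 1.
On [-5, -3], y = -1 is on top; that piece has area ∫[-5,-3] (-(-3*s**3/2 - 21*s**2/2 - 21*s/2 + 45/2)) ds = 10.
On [-3, 1], y = -3*s**3/2 - 21*s**2/2 - 21*s/2 + 43/2 is on top; that piece has area ∫[-3,1] (-3*s**3/2 - 21*s**2/2 - 21*s/2 + 45/2) ds = 64.
Total enclosed area = 10 + 64 = 74.

74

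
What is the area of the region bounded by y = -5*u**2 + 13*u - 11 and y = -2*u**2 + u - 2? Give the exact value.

Set the curves equal: -5*u**2 + 13*u - 11 = -2*u**2 + u - 2, so -3*u**2 + 12*u - 9 = 0, which factors as -3*(u - 3)*(u - 1) = 0. The curves meet at u = 1, 3.
On [1, 3], y = -5*u**2 + 13*u - 11 is on top; that piece has area ∫[1,3] (-3*u**2 + 12*u - 9) du = 4.

4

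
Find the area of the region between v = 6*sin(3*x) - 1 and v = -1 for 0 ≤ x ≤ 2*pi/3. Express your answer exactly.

The difference (6*sin(3*x) - 1) - (-1) = 6*sin(3*x) changes sign at x = pi/3 inside [0, 2*pi/3], so split the integral there.
∫[0,pi/3] (6*sin(3*x)) dx = 4.
∫[pi/3,2*pi/3] (6*sin(3*x)) dx = -4; the area of that piece is 4.
Total area = 4 + 4 = 8.

8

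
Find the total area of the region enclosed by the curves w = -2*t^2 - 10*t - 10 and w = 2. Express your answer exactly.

Set the curves equal: -2*t^2 - 10*t - 10 = 2, so -2*t^2 - 10*t - 12 = 0, which factors as -2*(t + 2)*(t + 3) = 0. The curves meet at t = -3, -2.
On [-3, -2], w = -2*t^2 - 10*t - 10 is on top; that piece has area ∫[-3,-2] (-2*t^2 - 10*t - 12) dt = 1/3.

1/3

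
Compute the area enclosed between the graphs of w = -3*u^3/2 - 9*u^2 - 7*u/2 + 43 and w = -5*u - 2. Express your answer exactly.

1221/8

Set the curves equal: -3*u^3/2 - 9*u^2 - 7*u/2 + 43 = -5*u - 2, so -3*u^3/2 - 9*u^2 + 3*u/2 + 45 = 0, which factors as -3*(u - 2)*(u + 3)*(u + 5)/2 = 0. The curves meet at u = -5, -3, 2.
On [-5, -3], w = -5*u - 2 is on top; that piece has area ∫[-5,-3] (-(-3*u^3/2 - 9*u^2 + 3*u/2 + 45)) du = 12.
On [-3, 2], w = -3*u^3/2 - 9*u^2 - 7*u/2 + 43 is on top; that piece has area ∫[-3,2] (-3*u^3/2 - 9*u^2 + 3*u/2 + 45) du = 1125/8.
Total enclosed area = 12 + 1125/8 = 1221/8.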